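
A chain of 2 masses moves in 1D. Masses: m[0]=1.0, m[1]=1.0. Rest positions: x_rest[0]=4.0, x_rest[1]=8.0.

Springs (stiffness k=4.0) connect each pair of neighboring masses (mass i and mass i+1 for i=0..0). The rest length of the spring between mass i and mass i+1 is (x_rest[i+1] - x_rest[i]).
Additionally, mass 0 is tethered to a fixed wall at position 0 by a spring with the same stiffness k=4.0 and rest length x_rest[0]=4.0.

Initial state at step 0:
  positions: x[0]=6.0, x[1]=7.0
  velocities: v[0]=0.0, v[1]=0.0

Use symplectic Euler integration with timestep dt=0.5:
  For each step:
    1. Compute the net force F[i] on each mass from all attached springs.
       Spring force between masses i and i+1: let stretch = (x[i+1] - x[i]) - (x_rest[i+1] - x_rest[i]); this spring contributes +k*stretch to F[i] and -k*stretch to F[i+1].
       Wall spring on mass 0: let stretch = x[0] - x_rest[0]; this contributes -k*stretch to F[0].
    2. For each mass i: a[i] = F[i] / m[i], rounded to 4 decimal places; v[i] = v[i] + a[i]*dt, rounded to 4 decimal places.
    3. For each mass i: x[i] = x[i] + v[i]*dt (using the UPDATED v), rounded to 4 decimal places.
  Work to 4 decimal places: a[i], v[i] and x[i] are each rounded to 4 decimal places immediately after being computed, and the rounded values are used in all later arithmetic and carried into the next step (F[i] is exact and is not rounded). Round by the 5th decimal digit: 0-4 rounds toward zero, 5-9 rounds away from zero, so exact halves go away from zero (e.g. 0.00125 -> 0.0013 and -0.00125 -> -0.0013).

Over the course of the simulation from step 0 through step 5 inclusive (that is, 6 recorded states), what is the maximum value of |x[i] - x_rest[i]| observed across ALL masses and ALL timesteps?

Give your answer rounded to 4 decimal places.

Step 0: x=[6.0000 7.0000] v=[0.0000 0.0000]
Step 1: x=[1.0000 10.0000] v=[-10.0000 6.0000]
Step 2: x=[4.0000 8.0000] v=[6.0000 -4.0000]
Step 3: x=[7.0000 6.0000] v=[6.0000 -4.0000]
Step 4: x=[2.0000 9.0000] v=[-10.0000 6.0000]
Step 5: x=[2.0000 9.0000] v=[0.0000 0.0000]
Max displacement = 3.0000

Answer: 3.0000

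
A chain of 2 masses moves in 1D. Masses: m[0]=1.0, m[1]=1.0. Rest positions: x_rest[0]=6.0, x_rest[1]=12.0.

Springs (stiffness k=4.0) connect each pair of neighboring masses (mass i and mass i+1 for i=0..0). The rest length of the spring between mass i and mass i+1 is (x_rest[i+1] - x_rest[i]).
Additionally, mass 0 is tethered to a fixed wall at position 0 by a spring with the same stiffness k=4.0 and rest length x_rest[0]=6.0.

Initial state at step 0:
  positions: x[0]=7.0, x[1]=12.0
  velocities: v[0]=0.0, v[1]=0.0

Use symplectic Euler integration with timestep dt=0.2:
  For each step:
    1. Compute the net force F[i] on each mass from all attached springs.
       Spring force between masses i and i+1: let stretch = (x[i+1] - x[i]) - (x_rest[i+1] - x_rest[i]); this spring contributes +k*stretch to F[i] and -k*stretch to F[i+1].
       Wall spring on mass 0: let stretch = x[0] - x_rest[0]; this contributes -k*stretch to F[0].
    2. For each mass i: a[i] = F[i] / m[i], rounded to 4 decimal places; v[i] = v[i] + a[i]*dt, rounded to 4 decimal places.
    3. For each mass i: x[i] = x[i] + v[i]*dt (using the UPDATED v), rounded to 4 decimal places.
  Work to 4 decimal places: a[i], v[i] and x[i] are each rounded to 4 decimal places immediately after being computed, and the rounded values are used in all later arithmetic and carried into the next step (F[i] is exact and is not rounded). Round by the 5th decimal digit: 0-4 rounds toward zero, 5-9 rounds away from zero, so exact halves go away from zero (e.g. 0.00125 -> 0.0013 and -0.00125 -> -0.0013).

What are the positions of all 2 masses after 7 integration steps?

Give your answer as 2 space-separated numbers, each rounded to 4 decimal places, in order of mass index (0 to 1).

Step 0: x=[7.0000 12.0000] v=[0.0000 0.0000]
Step 1: x=[6.6800 12.1600] v=[-1.6000 0.8000]
Step 2: x=[6.1680 12.4032] v=[-2.5600 1.2160]
Step 3: x=[5.6668 12.6088] v=[-2.5062 1.0278]
Step 4: x=[5.3696 12.6636] v=[-1.4860 0.2742]
Step 5: x=[5.3803 12.5114] v=[0.0535 -0.7610]
Step 6: x=[5.6711 12.1782] v=[1.4541 -1.6659]
Step 7: x=[6.0957 11.7639] v=[2.1229 -2.0716]

Answer: 6.0957 11.7639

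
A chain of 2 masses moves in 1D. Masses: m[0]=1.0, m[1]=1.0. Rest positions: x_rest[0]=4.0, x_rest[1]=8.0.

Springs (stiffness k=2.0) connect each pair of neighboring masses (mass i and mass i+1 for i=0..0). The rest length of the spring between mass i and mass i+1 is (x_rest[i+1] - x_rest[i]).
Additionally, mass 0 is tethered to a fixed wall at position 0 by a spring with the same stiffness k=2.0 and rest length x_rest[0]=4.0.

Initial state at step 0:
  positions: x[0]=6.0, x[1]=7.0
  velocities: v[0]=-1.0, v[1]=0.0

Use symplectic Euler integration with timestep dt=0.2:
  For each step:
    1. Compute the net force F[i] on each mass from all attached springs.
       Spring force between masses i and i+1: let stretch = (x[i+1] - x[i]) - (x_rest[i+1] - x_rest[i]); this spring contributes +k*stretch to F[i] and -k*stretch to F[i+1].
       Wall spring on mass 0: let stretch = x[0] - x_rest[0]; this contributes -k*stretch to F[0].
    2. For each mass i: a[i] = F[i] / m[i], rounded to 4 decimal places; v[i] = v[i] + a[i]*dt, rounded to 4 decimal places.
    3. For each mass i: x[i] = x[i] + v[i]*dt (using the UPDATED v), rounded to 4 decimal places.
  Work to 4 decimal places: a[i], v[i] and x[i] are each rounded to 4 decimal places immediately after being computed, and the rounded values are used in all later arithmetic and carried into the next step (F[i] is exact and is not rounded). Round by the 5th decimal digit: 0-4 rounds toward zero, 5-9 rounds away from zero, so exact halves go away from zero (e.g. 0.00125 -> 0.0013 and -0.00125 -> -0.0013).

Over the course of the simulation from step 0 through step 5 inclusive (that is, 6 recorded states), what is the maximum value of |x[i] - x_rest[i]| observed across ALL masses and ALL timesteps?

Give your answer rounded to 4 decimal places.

Step 0: x=[6.0000 7.0000] v=[-1.0000 0.0000]
Step 1: x=[5.4000 7.2400] v=[-3.0000 1.2000]
Step 2: x=[4.5152 7.6528] v=[-4.4240 2.0640]
Step 3: x=[3.5202 8.1346] v=[-4.9750 2.4090]
Step 4: x=[2.6127 8.5672] v=[-4.5373 2.1632]
Step 5: x=[1.9726 8.8435] v=[-3.2006 1.3814]
Max displacement = 2.0274

Answer: 2.0274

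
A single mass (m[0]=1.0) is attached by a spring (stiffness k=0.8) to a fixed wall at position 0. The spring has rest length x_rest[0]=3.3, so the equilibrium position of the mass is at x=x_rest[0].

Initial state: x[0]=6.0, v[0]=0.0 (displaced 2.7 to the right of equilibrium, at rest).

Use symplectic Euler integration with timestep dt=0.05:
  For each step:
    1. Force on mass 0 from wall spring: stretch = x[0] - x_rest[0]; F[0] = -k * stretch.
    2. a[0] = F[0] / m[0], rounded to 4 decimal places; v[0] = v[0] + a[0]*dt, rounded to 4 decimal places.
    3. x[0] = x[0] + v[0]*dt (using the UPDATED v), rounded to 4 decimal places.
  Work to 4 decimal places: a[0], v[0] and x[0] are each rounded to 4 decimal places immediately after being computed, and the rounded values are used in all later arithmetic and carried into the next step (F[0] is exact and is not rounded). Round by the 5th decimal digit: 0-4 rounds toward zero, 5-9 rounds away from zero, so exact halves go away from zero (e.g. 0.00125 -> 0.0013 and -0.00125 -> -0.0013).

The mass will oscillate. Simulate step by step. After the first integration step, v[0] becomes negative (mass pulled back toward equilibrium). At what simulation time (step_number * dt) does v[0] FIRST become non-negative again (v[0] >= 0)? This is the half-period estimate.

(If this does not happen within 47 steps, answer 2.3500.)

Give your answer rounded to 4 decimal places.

Step 0: x=[6.0000] v=[0.0000]
Step 1: x=[5.9946] v=[-0.1080]
Step 2: x=[5.9838] v=[-0.2158]
Step 3: x=[5.9676] v=[-0.3232]
Step 4: x=[5.9461] v=[-0.4299]
Step 5: x=[5.9193] v=[-0.5357]
Step 6: x=[5.8873] v=[-0.6405]
Step 7: x=[5.8501] v=[-0.7440]
Step 8: x=[5.8078] v=[-0.8460]
Step 9: x=[5.7605] v=[-0.9463]
Step 10: x=[5.7083] v=[-1.0447]
Step 11: x=[5.6513] v=[-1.1410]
Step 12: x=[5.5895] v=[-1.2351]
Step 13: x=[5.5232] v=[-1.3267]
Step 14: x=[5.4524] v=[-1.4156]
Step 15: x=[5.3773] v=[-1.5017]
Step 16: x=[5.2981] v=[-1.5848]
Step 17: x=[5.2149] v=[-1.6647]
Step 18: x=[5.1278] v=[-1.7413]
Step 19: x=[5.0371] v=[-1.8144]
Step 20: x=[4.9429] v=[-1.8839]
Step 21: x=[4.8454] v=[-1.9496]
Step 22: x=[4.7448] v=[-2.0114]
Step 23: x=[4.6413] v=[-2.0692]
Step 24: x=[4.5352] v=[-2.1229]
Step 25: x=[4.4266] v=[-2.1723]
Step 26: x=[4.3157] v=[-2.2174]
Step 27: x=[4.2028] v=[-2.2580]
Step 28: x=[4.0881] v=[-2.2941]
Step 29: x=[3.9718] v=[-2.3256]
Step 30: x=[3.8542] v=[-2.3525]
Step 31: x=[3.7355] v=[-2.3747]
Step 32: x=[3.6159] v=[-2.3921]
Step 33: x=[3.4957] v=[-2.4047]
Step 34: x=[3.3751] v=[-2.4125]
Step 35: x=[3.2543] v=[-2.4155]
Step 36: x=[3.1336] v=[-2.4137]
Step 37: x=[3.0133] v=[-2.4070]
Step 38: x=[2.8935] v=[-2.3955]
Step 39: x=[2.7745] v=[-2.3792]
Step 40: x=[2.6566] v=[-2.3582]
Step 41: x=[2.5400] v=[-2.3325]
Step 42: x=[2.4249] v=[-2.3021]
Step 43: x=[2.3115] v=[-2.2671]
Step 44: x=[2.2001] v=[-2.2276]
Step 45: x=[2.0909] v=[-2.1836]
Step 46: x=[1.9841] v=[-2.1352]
Step 47: x=[1.8800] v=[-2.0826]
v[0] did not become non-negative within 47 steps; using fallback time=2.3500

Answer: 2.3500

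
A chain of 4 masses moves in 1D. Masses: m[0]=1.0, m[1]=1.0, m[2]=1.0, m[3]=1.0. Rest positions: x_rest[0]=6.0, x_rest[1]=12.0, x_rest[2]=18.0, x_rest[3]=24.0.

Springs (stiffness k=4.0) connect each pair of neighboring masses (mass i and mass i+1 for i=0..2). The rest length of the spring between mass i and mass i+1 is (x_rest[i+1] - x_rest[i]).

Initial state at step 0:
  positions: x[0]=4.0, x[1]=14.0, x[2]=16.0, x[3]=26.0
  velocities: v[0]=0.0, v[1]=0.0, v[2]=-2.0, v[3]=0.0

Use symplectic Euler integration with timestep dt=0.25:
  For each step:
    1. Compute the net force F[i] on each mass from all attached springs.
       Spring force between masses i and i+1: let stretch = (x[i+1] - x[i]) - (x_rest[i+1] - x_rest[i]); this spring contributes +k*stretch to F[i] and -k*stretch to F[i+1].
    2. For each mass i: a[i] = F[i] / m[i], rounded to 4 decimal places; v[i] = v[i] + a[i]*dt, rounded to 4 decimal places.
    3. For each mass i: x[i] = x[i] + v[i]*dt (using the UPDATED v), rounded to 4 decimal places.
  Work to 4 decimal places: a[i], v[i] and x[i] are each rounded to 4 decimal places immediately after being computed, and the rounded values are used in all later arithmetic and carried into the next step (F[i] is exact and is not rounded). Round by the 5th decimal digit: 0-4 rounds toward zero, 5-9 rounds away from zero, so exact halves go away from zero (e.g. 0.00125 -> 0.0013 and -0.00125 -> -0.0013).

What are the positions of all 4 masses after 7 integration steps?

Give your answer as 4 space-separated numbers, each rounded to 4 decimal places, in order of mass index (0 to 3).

Answer: 5.3057 13.5143 15.0914 22.5889

Derivation:
Step 0: x=[4.0000 14.0000 16.0000 26.0000] v=[0.0000 0.0000 -2.0000 0.0000]
Step 1: x=[5.0000 12.0000 17.5000 25.0000] v=[4.0000 -8.0000 6.0000 -4.0000]
Step 2: x=[6.2500 9.6250 19.5000 23.6250] v=[5.0000 -9.5000 8.0000 -5.5000]
Step 3: x=[6.8438 8.8750 20.0625 22.7188] v=[2.3750 -3.0000 2.2500 -3.6250]
Step 4: x=[6.4454 10.4141 18.4922 22.6485] v=[-1.5938 6.1563 -6.2812 -0.2813]
Step 5: x=[5.5391 12.9805 15.9415 23.0391] v=[-3.6251 10.2657 -10.2030 1.5624]
Step 6: x=[4.9932 14.4268 14.4249 23.1553] v=[-2.1837 5.7853 -6.0664 0.4648]
Step 7: x=[5.3057 13.5143 15.0914 22.5889] v=[1.2499 -3.6502 2.6659 -2.2656]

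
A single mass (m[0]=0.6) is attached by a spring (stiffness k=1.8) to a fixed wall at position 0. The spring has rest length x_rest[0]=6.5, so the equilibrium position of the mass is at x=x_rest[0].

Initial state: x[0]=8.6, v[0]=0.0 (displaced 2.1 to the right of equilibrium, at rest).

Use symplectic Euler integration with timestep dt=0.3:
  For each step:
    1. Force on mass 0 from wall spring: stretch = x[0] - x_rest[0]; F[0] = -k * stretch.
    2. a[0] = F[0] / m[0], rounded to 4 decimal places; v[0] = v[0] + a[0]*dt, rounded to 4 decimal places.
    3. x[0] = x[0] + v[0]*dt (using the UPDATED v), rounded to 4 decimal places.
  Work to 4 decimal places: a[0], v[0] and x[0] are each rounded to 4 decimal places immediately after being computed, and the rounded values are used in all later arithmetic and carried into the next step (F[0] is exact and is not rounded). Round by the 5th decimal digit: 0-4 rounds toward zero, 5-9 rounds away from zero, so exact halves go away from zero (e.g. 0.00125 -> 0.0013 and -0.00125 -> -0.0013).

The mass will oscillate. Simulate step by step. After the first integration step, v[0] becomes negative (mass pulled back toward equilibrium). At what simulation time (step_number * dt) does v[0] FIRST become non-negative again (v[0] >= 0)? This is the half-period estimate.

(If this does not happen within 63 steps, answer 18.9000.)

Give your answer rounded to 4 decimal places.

Step 0: x=[8.6000] v=[0.0000]
Step 1: x=[8.0330] v=[-1.8900]
Step 2: x=[7.0521] v=[-3.2697]
Step 3: x=[5.9221] v=[-3.7666]
Step 4: x=[4.9482] v=[-3.2465]
Step 5: x=[4.3932] v=[-1.8499]
Step 6: x=[4.4071] v=[0.0462]
First v>=0 after going negative at step 6, time=1.8000

Answer: 1.8000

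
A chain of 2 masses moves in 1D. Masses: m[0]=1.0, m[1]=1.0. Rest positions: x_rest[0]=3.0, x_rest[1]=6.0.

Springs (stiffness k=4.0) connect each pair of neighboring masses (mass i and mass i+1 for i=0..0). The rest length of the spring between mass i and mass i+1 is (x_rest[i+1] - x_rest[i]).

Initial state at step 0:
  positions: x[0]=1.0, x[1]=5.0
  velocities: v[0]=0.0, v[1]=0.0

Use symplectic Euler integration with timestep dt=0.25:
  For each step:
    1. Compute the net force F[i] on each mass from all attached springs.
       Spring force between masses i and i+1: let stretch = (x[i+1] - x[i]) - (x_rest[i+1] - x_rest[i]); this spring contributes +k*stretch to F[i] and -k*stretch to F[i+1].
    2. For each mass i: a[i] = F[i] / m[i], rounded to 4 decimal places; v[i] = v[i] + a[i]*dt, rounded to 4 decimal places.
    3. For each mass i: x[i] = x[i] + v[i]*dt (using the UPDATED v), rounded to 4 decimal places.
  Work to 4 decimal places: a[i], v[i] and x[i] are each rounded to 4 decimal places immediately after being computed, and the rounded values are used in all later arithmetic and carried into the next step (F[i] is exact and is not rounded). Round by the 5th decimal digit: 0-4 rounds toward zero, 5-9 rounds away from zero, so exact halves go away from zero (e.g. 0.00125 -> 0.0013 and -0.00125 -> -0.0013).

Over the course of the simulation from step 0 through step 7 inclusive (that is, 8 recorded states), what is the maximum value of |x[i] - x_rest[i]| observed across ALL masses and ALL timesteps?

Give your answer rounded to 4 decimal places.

Answer: 2.0312

Derivation:
Step 0: x=[1.0000 5.0000] v=[0.0000 0.0000]
Step 1: x=[1.2500 4.7500] v=[1.0000 -1.0000]
Step 2: x=[1.6250 4.3750] v=[1.5000 -1.5000]
Step 3: x=[1.9375 4.0625] v=[1.2500 -1.2500]
Step 4: x=[2.0313 3.9688] v=[0.3750 -0.3750]
Step 5: x=[1.8594 4.1407] v=[-0.6875 0.6875]
Step 6: x=[1.5079 4.4923] v=[-1.4062 1.4062]
Step 7: x=[1.1525 4.8478] v=[-1.4218 1.4218]
Max displacement = 2.0312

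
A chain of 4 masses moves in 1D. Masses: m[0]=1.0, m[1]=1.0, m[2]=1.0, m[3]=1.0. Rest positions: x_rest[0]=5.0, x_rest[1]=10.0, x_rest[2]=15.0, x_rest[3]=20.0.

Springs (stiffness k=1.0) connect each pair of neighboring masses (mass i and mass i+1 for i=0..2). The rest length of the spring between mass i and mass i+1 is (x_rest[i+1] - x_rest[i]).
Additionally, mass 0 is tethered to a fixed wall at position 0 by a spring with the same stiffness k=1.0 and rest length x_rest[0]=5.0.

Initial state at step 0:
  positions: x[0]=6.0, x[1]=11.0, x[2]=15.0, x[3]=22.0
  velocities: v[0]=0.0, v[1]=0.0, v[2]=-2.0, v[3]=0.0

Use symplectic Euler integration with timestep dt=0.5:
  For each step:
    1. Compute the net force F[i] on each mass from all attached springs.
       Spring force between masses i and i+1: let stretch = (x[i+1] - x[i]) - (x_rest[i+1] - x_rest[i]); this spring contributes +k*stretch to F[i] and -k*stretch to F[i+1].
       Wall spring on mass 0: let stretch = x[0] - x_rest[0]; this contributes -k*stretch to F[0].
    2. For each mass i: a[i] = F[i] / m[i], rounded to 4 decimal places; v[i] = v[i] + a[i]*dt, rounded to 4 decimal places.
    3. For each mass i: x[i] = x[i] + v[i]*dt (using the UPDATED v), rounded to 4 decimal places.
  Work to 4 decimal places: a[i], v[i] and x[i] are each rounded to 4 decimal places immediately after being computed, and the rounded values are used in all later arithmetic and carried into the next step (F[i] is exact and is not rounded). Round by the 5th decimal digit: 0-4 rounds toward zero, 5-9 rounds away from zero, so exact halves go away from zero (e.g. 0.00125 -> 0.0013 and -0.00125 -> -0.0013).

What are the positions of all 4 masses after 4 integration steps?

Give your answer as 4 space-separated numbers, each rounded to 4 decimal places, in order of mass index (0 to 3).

Answer: 4.2969 9.5039 15.7345 18.8008

Derivation:
Step 0: x=[6.0000 11.0000 15.0000 22.0000] v=[0.0000 0.0000 -2.0000 0.0000]
Step 1: x=[5.7500 10.7500 14.7500 21.5000] v=[-0.5000 -0.5000 -0.5000 -1.0000]
Step 2: x=[5.3125 10.2500 15.1875 20.5625] v=[-0.8750 -1.0000 0.8750 -1.8750]
Step 3: x=[4.7813 9.7500 15.7344 19.5313] v=[-1.0625 -1.0000 1.0938 -2.0625]
Step 4: x=[4.2969 9.5039 15.7345 18.8008] v=[-0.9688 -0.4922 0.0001 -1.4610]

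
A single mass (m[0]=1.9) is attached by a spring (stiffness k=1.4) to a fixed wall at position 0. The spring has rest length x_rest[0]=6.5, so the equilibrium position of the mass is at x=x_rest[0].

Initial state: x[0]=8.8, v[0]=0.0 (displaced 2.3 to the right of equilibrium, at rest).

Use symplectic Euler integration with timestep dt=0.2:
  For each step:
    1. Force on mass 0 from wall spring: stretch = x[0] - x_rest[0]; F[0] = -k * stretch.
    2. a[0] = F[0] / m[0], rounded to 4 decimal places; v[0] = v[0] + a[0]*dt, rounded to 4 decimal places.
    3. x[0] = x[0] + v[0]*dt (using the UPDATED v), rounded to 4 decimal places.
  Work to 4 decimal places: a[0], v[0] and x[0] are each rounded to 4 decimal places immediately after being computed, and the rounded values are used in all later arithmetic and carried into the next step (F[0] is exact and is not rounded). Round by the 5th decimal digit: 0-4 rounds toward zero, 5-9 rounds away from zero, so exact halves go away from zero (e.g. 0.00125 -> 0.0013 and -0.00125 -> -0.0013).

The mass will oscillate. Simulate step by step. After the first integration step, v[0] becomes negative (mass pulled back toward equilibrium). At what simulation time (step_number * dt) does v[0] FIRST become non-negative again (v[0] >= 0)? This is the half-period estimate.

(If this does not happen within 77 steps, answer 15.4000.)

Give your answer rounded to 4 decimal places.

Step 0: x=[8.8000] v=[0.0000]
Step 1: x=[8.7322] v=[-0.3389]
Step 2: x=[8.5986] v=[-0.6679]
Step 3: x=[8.4032] v=[-0.9772]
Step 4: x=[8.1517] v=[-1.2577]
Step 5: x=[7.8515] v=[-1.5011]
Step 6: x=[7.5114] v=[-1.7003]
Step 7: x=[7.1415] v=[-1.8493]
Step 8: x=[6.7527] v=[-1.9438]
Step 9: x=[6.3565] v=[-1.9810]
Step 10: x=[5.9645] v=[-1.9599]
Step 11: x=[5.5883] v=[-1.8810]
Step 12: x=[5.2390] v=[-1.7466]
Step 13: x=[4.9268] v=[-1.5608]
Step 14: x=[4.6610] v=[-1.3290]
Step 15: x=[4.4494] v=[-1.0580]
Step 16: x=[4.2982] v=[-0.7558]
Step 17: x=[4.2119] v=[-0.4313]
Step 18: x=[4.1931] v=[-0.0941]
Step 19: x=[4.2423] v=[0.2459]
First v>=0 after going negative at step 19, time=3.8000

Answer: 3.8000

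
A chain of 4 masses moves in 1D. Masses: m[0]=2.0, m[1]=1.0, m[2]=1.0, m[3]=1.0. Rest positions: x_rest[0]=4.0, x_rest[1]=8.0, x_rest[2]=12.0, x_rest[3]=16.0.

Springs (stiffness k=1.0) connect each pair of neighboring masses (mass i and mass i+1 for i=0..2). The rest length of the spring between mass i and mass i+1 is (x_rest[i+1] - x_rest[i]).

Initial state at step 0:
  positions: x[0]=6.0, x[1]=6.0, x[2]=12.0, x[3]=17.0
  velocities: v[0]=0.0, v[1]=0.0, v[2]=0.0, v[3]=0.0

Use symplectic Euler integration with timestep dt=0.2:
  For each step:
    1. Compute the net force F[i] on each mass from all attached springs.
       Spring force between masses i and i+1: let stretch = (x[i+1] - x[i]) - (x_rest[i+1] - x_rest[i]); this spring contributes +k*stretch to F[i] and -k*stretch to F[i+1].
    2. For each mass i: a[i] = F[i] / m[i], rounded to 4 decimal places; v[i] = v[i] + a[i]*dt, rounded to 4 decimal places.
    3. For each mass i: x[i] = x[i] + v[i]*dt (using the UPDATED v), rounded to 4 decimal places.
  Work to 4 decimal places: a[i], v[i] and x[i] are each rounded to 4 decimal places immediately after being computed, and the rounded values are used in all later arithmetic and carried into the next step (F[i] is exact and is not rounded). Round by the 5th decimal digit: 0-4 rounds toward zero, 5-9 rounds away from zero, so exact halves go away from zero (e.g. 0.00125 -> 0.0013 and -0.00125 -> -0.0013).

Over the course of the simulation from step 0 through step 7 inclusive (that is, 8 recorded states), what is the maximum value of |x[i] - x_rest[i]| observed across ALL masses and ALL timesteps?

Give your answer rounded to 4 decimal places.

Answer: 2.1986

Derivation:
Step 0: x=[6.0000 6.0000 12.0000 17.0000] v=[0.0000 0.0000 0.0000 0.0000]
Step 1: x=[5.9200 6.2400 11.9600 16.9600] v=[-0.4000 1.2000 -0.2000 -0.2000]
Step 2: x=[5.7664 6.6960 11.8912 16.8800] v=[-0.7680 2.2800 -0.3440 -0.4000]
Step 3: x=[5.5514 7.3226 11.8141 16.7604] v=[-1.0750 3.1331 -0.3853 -0.5978]
Step 4: x=[5.2918 8.0580 11.7552 16.6030] v=[-1.2979 3.6772 -0.2943 -0.7871]
Step 5: x=[5.0075 8.8307 11.7424 16.4117] v=[-1.4213 3.8634 -0.0642 -0.9567]
Step 6: x=[4.7197 9.5669 11.7999 16.1936] v=[-1.4390 3.6811 0.2873 -1.0906]
Step 7: x=[4.4488 10.1986 11.9438 15.9597] v=[-1.3543 3.1583 0.7194 -1.1693]
Max displacement = 2.1986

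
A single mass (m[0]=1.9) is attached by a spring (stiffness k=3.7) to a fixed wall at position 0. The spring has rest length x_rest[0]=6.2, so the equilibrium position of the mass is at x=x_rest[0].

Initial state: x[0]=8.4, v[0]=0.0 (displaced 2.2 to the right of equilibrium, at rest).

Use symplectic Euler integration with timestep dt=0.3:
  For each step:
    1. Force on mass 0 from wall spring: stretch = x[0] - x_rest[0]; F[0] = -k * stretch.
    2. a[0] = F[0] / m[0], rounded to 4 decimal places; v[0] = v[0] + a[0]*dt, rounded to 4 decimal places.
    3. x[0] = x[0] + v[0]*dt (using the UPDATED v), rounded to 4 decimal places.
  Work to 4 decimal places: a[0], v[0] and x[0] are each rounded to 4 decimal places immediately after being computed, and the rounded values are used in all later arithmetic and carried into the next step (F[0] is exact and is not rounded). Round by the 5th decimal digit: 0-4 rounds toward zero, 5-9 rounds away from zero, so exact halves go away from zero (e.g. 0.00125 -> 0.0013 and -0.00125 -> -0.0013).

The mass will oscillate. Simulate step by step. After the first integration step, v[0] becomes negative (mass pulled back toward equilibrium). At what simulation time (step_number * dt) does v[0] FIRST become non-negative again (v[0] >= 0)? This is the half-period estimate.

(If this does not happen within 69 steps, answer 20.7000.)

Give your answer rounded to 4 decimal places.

Answer: 2.4000

Derivation:
Step 0: x=[8.4000] v=[0.0000]
Step 1: x=[8.0144] v=[-1.2853]
Step 2: x=[7.3108] v=[-2.3453]
Step 3: x=[6.4125] v=[-2.9942]
Step 4: x=[5.4770] v=[-3.1183]
Step 5: x=[4.6682] v=[-2.6959]
Step 6: x=[4.1279] v=[-1.8010]
Step 7: x=[3.9508] v=[-0.5905]
Step 8: x=[4.1679] v=[0.7235]
First v>=0 after going negative at step 8, time=2.4000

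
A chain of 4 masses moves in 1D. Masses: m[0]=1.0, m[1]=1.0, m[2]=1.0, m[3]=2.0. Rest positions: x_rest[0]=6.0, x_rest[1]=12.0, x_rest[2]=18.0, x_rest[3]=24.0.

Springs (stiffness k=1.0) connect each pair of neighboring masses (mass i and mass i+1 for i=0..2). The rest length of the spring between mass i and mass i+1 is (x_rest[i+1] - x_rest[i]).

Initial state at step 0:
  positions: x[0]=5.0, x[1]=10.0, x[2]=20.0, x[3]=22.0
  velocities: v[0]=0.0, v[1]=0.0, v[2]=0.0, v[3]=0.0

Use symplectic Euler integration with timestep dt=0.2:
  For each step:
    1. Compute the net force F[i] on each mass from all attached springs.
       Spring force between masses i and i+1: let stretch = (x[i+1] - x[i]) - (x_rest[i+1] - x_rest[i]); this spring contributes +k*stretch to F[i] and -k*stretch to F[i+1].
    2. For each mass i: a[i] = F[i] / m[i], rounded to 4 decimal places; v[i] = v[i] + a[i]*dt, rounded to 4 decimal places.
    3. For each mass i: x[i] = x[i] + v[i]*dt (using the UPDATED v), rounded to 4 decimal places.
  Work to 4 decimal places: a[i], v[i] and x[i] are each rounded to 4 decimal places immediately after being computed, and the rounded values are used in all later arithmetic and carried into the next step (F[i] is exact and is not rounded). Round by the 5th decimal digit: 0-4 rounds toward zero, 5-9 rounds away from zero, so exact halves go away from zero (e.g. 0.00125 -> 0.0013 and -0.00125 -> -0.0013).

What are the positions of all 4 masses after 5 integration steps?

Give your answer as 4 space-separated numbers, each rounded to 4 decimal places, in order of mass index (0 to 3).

Step 0: x=[5.0000 10.0000 20.0000 22.0000] v=[0.0000 0.0000 0.0000 0.0000]
Step 1: x=[4.9600 10.2000 19.6800 22.0800] v=[-0.2000 1.0000 -1.6000 0.4000]
Step 2: x=[4.8896 10.5696 19.0768 22.2320] v=[-0.3520 1.8480 -3.0160 0.7600]
Step 3: x=[4.8064 11.0523 18.2595 22.4409] v=[-0.4160 2.4134 -4.0864 1.0445]
Step 4: x=[4.7330 11.5734 17.3212 22.6862] v=[-0.3668 2.6057 -4.6916 1.2264]
Step 5: x=[4.6933 12.0508 16.3676 22.9442] v=[-0.1987 2.3872 -4.7682 1.2899]

Answer: 4.6933 12.0508 16.3676 22.9442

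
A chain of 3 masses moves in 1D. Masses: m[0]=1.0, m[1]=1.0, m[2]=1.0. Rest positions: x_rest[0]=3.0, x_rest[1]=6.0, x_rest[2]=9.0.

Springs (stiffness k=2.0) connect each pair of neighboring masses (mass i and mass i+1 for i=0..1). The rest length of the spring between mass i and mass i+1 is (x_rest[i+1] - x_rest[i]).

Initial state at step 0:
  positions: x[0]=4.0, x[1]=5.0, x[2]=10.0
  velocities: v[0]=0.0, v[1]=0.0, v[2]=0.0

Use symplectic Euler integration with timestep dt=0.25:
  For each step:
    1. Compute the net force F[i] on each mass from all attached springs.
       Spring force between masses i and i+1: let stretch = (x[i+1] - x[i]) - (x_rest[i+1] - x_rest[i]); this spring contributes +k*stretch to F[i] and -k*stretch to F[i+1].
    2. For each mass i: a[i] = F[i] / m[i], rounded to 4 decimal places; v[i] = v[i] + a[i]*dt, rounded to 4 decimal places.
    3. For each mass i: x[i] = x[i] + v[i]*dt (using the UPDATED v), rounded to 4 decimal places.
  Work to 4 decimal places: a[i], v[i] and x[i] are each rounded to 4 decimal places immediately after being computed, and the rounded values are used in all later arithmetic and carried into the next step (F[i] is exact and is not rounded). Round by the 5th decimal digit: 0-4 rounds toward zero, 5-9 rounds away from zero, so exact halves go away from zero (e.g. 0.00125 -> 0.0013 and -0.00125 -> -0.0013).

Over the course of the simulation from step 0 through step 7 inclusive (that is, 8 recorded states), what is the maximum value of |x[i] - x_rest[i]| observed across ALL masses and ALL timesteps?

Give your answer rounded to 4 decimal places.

Step 0: x=[4.0000 5.0000 10.0000] v=[0.0000 0.0000 0.0000]
Step 1: x=[3.7500 5.5000 9.7500] v=[-1.0000 2.0000 -1.0000]
Step 2: x=[3.3438 6.3125 9.3438] v=[-1.6250 3.2500 -1.6250]
Step 3: x=[2.9336 7.1328 8.9336] v=[-1.6407 3.2813 -1.6407]
Step 4: x=[2.6733 7.6533 8.6733] v=[-1.0411 2.0821 -1.0411]
Step 5: x=[2.6605 7.6788 8.6605] v=[-0.0511 0.1021 -0.0511]
Step 6: x=[2.9000 7.1998 8.9000] v=[0.9581 -1.9162 0.9581]
Step 7: x=[3.3020 6.3958 9.3020] v=[1.6080 -3.2160 1.6080]
Max displacement = 1.6788

Answer: 1.6788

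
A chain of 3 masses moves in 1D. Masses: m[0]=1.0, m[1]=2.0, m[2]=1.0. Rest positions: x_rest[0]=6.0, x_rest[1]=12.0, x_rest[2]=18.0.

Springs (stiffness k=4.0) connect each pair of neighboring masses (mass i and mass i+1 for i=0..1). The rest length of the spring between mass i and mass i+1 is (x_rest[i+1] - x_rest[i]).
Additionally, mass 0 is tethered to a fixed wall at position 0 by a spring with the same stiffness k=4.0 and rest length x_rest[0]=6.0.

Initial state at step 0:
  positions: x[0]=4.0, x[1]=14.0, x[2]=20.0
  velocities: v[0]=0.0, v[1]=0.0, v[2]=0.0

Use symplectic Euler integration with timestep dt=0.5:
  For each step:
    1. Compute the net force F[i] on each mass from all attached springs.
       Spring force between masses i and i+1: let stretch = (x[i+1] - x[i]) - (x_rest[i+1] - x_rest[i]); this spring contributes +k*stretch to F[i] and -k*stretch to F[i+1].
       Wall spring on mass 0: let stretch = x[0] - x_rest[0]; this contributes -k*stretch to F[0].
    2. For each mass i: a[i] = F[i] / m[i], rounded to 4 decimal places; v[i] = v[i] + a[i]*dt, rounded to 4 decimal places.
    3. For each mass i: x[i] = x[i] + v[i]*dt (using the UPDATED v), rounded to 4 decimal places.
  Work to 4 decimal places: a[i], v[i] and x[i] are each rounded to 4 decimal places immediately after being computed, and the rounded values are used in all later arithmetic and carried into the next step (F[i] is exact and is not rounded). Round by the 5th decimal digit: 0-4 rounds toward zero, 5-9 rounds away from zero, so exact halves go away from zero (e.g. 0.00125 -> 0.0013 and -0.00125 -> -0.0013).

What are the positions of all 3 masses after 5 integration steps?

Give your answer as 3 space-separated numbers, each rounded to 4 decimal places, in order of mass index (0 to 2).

Answer: 8.0000 9.5000 19.0000

Derivation:
Step 0: x=[4.0000 14.0000 20.0000] v=[0.0000 0.0000 0.0000]
Step 1: x=[10.0000 12.0000 20.0000] v=[12.0000 -4.0000 0.0000]
Step 2: x=[8.0000 13.0000 18.0000] v=[-4.0000 2.0000 -4.0000]
Step 3: x=[3.0000 14.0000 17.0000] v=[-10.0000 2.0000 -2.0000]
Step 4: x=[6.0000 11.0000 19.0000] v=[6.0000 -6.0000 4.0000]
Step 5: x=[8.0000 9.5000 19.0000] v=[4.0000 -3.0000 0.0000]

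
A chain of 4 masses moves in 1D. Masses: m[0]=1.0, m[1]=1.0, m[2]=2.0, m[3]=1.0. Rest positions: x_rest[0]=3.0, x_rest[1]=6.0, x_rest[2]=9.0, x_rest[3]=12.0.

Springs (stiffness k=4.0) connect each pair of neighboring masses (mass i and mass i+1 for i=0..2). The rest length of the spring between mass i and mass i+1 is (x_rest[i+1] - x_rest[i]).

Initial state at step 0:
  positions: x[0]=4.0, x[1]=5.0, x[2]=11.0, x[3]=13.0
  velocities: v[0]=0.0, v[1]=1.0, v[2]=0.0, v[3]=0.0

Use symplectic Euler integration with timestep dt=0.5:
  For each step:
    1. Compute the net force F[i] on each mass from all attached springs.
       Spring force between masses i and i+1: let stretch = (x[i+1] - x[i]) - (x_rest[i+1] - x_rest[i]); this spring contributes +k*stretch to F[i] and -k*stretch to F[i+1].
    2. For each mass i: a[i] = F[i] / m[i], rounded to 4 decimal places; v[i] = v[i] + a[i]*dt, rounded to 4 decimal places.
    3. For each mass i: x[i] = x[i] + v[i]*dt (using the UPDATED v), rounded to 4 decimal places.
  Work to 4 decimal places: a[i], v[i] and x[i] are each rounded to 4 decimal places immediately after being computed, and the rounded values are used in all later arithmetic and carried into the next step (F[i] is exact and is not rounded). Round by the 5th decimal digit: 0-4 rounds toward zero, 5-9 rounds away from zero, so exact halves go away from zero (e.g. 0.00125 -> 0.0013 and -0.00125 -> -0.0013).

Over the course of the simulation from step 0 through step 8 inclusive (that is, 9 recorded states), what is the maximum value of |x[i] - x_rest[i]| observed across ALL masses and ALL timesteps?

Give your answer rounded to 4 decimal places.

Step 0: x=[4.0000 5.0000 11.0000 13.0000] v=[0.0000 1.0000 0.0000 0.0000]
Step 1: x=[2.0000 10.5000 9.0000 14.0000] v=[-4.0000 11.0000 -4.0000 2.0000]
Step 2: x=[5.5000 6.0000 10.2500 13.0000] v=[7.0000 -9.0000 2.5000 -2.0000]
Step 3: x=[6.5000 5.2500 10.7500 12.2500] v=[2.0000 -1.5000 1.0000 -1.5000]
Step 4: x=[3.2500 11.2500 9.2500 13.0000] v=[-6.5000 12.0000 -3.0000 1.5000]
Step 5: x=[5.0000 7.2500 10.6250 13.0000] v=[3.5000 -8.0000 2.7500 0.0000]
Step 6: x=[6.0000 4.3750 11.5000 13.6250] v=[2.0000 -5.7500 1.7500 1.2500]
Step 7: x=[2.3750 10.2500 9.8750 15.1250] v=[-7.2500 11.7500 -3.2500 3.0000]
Step 8: x=[3.6250 7.8750 11.0625 14.3750] v=[2.5000 -4.7500 2.3750 -1.5000]
Max displacement = 5.2500

Answer: 5.2500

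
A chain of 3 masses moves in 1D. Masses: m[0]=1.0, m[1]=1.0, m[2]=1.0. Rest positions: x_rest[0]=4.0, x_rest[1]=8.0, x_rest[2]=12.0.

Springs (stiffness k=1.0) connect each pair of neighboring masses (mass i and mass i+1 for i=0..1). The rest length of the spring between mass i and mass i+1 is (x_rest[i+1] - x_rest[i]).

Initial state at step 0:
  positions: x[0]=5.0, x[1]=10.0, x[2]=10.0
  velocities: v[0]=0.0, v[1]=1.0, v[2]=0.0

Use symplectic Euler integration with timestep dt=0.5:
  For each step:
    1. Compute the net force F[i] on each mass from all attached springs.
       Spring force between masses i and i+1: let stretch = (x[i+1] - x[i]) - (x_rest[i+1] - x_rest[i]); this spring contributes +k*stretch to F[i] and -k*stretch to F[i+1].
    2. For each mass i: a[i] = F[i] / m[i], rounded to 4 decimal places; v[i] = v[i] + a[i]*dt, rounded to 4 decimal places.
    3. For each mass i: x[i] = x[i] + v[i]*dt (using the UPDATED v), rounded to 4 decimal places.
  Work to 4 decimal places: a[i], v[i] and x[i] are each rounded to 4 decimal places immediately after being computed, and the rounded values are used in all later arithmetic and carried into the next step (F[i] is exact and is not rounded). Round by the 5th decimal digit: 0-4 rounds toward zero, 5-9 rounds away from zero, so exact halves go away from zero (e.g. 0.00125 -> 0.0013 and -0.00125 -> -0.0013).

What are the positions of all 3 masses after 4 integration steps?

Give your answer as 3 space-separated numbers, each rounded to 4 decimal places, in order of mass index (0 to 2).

Step 0: x=[5.0000 10.0000 10.0000] v=[0.0000 1.0000 0.0000]
Step 1: x=[5.2500 9.2500 11.0000] v=[0.5000 -1.5000 2.0000]
Step 2: x=[5.5000 7.9375 12.5625] v=[0.5000 -2.6250 3.1250]
Step 3: x=[5.3594 7.1719 13.9688] v=[-0.2813 -1.5313 2.8125]
Step 4: x=[4.6719 7.6524 14.6759] v=[-1.3751 0.9609 1.4141]

Answer: 4.6719 7.6524 14.6759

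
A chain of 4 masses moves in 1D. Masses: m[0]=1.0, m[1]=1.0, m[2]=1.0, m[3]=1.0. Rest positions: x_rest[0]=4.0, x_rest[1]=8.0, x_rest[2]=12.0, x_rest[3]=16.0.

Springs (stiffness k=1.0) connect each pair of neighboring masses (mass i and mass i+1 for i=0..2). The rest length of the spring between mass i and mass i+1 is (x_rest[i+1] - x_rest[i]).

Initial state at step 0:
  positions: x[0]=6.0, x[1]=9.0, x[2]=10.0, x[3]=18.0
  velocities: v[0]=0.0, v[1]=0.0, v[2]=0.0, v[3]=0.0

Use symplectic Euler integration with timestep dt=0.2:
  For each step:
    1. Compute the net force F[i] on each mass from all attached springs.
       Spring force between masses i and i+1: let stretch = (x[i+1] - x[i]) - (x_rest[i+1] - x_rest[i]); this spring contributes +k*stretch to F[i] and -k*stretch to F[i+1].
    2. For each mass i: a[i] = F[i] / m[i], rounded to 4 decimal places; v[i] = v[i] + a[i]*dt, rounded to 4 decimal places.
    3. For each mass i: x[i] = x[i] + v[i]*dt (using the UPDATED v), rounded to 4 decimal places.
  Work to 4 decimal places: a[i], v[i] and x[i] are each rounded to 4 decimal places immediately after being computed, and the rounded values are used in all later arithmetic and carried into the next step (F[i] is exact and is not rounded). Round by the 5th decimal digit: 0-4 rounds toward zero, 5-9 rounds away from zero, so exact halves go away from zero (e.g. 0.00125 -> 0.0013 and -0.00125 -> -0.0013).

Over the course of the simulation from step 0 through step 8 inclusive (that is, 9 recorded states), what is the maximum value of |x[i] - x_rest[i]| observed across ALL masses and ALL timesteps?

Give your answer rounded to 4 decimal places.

Answer: 2.9357

Derivation:
Step 0: x=[6.0000 9.0000 10.0000 18.0000] v=[0.0000 0.0000 0.0000 0.0000]
Step 1: x=[5.9600 8.9200 10.2800 17.8400] v=[-0.2000 -0.4000 1.4000 -0.8000]
Step 2: x=[5.8784 8.7760 10.8080 17.5376] v=[-0.4080 -0.7200 2.6400 -1.5120]
Step 3: x=[5.7527 8.5974 11.5239 17.1260] v=[-0.6285 -0.8931 3.5795 -2.0579]
Step 4: x=[5.5808 8.4221 12.3468 16.6503] v=[-0.8596 -0.8767 4.1146 -2.3783]
Step 5: x=[5.3625 8.2901 13.1849 16.1625] v=[-1.0913 -0.6600 4.1904 -2.4390]
Step 6: x=[5.1013 8.2368 13.9463 15.7156] v=[-1.3058 -0.2666 3.8070 -2.2345]
Step 7: x=[4.8056 8.2864 14.5501 15.3579] v=[-1.4787 0.2482 3.0190 -1.7884]
Step 8: x=[4.4891 8.4474 14.9357 15.1279] v=[-1.5825 0.8048 1.9278 -1.1500]
Max displacement = 2.9357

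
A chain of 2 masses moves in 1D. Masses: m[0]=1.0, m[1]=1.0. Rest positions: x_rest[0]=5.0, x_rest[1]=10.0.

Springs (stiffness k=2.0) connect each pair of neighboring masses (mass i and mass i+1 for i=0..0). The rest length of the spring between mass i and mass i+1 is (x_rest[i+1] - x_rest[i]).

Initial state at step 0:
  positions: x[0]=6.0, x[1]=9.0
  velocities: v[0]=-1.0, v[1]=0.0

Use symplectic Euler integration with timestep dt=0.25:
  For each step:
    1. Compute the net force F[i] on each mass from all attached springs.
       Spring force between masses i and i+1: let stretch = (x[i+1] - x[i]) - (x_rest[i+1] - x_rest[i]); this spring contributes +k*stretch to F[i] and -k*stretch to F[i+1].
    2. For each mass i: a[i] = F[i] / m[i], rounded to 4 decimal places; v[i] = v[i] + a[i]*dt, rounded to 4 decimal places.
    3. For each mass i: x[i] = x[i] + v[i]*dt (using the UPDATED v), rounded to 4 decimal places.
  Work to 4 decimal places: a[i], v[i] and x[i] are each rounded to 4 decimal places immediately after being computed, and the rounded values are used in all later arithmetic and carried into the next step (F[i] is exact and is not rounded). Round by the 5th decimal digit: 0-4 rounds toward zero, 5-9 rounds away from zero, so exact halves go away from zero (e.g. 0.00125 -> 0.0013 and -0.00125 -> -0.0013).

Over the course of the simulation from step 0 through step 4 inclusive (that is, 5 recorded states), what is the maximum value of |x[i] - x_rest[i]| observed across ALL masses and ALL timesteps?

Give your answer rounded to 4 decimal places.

Answer: 1.4004

Derivation:
Step 0: x=[6.0000 9.0000] v=[-1.0000 0.0000]
Step 1: x=[5.5000 9.2500] v=[-2.0000 1.0000]
Step 2: x=[4.8438 9.6563] v=[-2.6250 1.6250]
Step 3: x=[4.1641 10.0860] v=[-2.7188 1.7188]
Step 4: x=[3.5996 10.4005] v=[-2.2579 1.2579]
Max displacement = 1.4004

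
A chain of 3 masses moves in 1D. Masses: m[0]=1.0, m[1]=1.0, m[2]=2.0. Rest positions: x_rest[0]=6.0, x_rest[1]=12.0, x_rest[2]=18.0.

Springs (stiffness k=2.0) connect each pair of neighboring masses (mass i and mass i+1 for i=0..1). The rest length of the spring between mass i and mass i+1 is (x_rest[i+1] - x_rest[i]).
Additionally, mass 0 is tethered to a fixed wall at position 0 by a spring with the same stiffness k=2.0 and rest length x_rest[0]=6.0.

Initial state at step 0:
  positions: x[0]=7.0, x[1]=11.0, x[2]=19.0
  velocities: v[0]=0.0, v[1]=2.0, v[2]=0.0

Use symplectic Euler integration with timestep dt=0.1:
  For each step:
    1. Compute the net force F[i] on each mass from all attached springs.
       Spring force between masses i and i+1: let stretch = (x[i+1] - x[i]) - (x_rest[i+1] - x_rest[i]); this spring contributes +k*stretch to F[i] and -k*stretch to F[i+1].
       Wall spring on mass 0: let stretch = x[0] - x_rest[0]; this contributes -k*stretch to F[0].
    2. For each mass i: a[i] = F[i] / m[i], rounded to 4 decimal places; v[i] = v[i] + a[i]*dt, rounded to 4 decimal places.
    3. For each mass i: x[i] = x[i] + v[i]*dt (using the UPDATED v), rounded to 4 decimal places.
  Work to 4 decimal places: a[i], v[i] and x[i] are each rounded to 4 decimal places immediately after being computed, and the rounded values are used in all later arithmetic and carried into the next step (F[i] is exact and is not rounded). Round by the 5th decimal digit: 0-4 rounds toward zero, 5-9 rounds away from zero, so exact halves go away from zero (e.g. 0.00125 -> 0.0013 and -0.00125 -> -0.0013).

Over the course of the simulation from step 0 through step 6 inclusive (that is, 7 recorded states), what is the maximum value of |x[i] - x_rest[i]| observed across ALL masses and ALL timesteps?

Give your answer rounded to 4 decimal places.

Answer: 1.3114

Derivation:
Step 0: x=[7.0000 11.0000 19.0000] v=[0.0000 2.0000 0.0000]
Step 1: x=[6.9400 11.2800 18.9800] v=[-0.6000 2.8000 -0.2000]
Step 2: x=[6.8280 11.6272 18.9430] v=[-1.1200 3.4720 -0.3700]
Step 3: x=[6.6754 12.0247 18.8928] v=[-1.5258 3.9753 -0.5016]
Step 4: x=[6.4963 12.4526 18.8340] v=[-1.7910 4.2791 -0.5884]
Step 5: x=[6.3064 12.8890 18.7714] v=[-1.8990 4.3641 -0.6265]
Step 6: x=[6.1220 13.3114 18.7099] v=[-1.8438 4.2241 -0.6147]
Max displacement = 1.3114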